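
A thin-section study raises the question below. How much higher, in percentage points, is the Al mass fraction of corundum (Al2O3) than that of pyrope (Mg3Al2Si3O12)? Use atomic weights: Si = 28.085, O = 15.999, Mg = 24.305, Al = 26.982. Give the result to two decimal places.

First mineral: 53.964 g Al in 101.961 g formula = 52.93 wt% Al.
Second mineral: 53.964 g Al in 403.122 g formula = 13.39 wt% Al.
52.93% − 13.39% gives a difference of 39.54 percentage points.

39.54 percentage points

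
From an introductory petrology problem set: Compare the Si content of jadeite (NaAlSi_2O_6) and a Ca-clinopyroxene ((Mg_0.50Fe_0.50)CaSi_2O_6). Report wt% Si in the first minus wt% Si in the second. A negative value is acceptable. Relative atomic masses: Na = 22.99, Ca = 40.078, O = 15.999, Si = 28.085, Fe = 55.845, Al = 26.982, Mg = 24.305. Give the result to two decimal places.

3.61 percentage points

Si in NaAlSi_2O_6: molar mass 202.136 g/mol; 2×28.085 = 56.170 g → 27.79 wt%.
Si in (Mg_0.50Fe_0.50)CaSi_2O_6: molar mass 232.317 g/mol; 2×28.085 = 56.170 g → 24.18 wt%.
Difference = 27.79 − 24.18 = 3.61 percentage points.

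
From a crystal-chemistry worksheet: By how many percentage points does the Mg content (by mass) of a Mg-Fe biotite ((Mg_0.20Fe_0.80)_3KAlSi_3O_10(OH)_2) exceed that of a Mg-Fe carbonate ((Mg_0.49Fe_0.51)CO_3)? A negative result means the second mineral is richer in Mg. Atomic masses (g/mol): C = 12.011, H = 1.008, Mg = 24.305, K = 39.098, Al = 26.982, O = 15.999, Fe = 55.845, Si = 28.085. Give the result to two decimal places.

First mineral: 14.583 g Mg in 492.950 g formula = 2.96 wt% Mg.
Second mineral: 11.909 g Mg in 100.398 g formula = 11.86 wt% Mg.
2.96% − 11.86% gives a difference of -8.90 percentage points.

-8.90 percentage points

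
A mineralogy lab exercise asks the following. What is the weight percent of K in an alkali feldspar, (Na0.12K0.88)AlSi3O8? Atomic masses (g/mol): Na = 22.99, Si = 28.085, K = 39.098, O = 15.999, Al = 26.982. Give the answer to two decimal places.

Formula mass = 0.12×22.99 + 0.88×39.098 + 1×26.982 + 3×28.085 + 8×15.999 = 276.394 g/mol, of which 34.406 g is K.
So K makes up 34.406/276.394 = 0.1245 of the mass, i.e. 12.45%.

12.45 weight percent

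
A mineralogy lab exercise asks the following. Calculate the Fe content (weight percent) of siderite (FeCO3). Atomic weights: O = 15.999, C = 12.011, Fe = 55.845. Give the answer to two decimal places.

48.20 weight percent

Molar mass of FeCO3: 1×55.845 + 1×12.011 + 3×15.999 = 115.853 g/mol.
Mass of Fe per formula unit: 1 × 55.845 = 55.845 g.
Weight fraction Fe = 55.845 / 115.853 = 0.4820.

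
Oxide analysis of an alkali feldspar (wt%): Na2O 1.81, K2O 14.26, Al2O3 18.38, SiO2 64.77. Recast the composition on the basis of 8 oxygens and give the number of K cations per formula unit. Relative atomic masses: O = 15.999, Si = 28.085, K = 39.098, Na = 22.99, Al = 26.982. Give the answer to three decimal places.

1.81 wt% Na2O ÷ 61.979 g/mol = 0.02920 mol, giving 0.05840 Na and 0.02920 O.
14.26 wt% K2O ÷ 94.195 g/mol = 0.15139 mol, giving 0.30278 K and 0.15139 O.
18.38 wt% Al2O3 ÷ 101.961 g/mol = 0.18027 mol, giving 0.36054 Al and 0.54081 O.
64.77 wt% SiO2 ÷ 60.083 g/mol = 1.07801 mol, giving 1.07801 Si and 2.15602 O.
Oxygen sums to 2.87742; scaling by 8/2.87742 = 2.78027 puts the formula on 8 O.
K: 0.30278 × 2.78027 = 0.842 atoms per formula unit.

0.842 K apfu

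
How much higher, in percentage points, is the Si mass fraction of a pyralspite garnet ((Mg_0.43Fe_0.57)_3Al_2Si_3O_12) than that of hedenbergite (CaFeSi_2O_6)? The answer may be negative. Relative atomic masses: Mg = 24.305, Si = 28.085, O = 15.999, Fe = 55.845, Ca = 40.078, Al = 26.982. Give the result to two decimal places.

M((Mg_0.43Fe_0.57)_3Al_2Si_3O_12) = 457.055 g/mol, so wt% Si = 84.255/457.055 × 100 = 18.43%.
M(CaFeSi_2O_6) = 248.087 g/mol, so wt% Si = 56.170/248.087 × 100 = 22.64%.
18.43 − 22.64 = -4.21 pp.

-4.21 percentage points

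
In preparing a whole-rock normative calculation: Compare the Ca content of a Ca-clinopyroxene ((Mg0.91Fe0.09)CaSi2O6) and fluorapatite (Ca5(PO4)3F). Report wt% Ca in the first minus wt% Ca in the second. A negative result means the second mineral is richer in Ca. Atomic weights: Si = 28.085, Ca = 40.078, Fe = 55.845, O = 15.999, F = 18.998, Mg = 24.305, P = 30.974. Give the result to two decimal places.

-21.47 percentage points

M((Mg0.91Fe0.09)CaSi2O6) = 219.386 g/mol, so wt% Ca = 40.078/219.386 × 100 = 18.27%.
M(Ca5(PO4)3F) = 504.298 g/mol, so wt% Ca = 200.390/504.298 × 100 = 39.74%.
18.27 − 39.74 = -21.47 pp.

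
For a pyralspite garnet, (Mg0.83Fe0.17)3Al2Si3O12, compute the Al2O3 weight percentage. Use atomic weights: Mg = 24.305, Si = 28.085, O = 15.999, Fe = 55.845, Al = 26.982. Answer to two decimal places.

Formula mass = 419.207 g/mol.
2 Al → 1.0000 mol Al2O3 per formula unit; M(Al2O3) = 101.961, so Al2O3 mass = 101.961 g.
101.961/419.207 × 100 = 24.32 wt%.

24.32 wt%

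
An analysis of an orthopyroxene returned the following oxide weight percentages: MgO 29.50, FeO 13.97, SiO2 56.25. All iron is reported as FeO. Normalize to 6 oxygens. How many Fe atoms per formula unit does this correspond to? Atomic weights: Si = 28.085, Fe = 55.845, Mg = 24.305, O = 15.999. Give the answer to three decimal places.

0.417 Fe apfu

MgO (M=40.304): mol = 0.73194; Mg = 0.73194, O = 0.73194.
FeO (M=71.844): mol = 0.19445; Fe = 0.19445, O = 0.19445.
SiO2 (M=60.083): mol = 0.93620; Si = 0.93620, O = 1.87240.
ΣO = 2.79879; factor = 6/ΣO = 2.14378.
Fe apfu = 0.19445 × 2.14378 = 0.417.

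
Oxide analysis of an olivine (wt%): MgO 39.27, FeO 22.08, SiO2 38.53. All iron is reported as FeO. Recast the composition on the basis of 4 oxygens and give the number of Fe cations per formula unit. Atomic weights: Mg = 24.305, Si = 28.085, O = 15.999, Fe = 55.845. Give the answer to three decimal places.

0.479 Fe apfu

MgO (M=40.304): mol = 0.97434; Mg = 0.97434, O = 0.97434.
FeO (M=71.844): mol = 0.30733; Fe = 0.30733, O = 0.30733.
SiO2 (M=60.083): mol = 0.64128; Si = 0.64128, O = 1.28256.
ΣO = 2.56423; factor = 4/ΣO = 1.55992.
Fe apfu = 0.30733 × 1.55992 = 0.479.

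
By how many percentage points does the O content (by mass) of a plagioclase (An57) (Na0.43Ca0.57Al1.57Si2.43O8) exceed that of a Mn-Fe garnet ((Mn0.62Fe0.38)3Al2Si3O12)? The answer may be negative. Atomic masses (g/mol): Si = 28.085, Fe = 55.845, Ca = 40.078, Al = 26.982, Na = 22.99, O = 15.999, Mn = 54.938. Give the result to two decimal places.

M(Na0.43Ca0.57Al1.57Si2.43O8) = 271.330 g/mol, so wt% O = 127.992/271.330 × 100 = 47.17%.
M((Mn0.62Fe0.38)3Al2Si3O12) = 496.055 g/mol, so wt% O = 191.988/496.055 × 100 = 38.70%.
47.17 − 38.70 = 8.47 pp.

8.47 percentage points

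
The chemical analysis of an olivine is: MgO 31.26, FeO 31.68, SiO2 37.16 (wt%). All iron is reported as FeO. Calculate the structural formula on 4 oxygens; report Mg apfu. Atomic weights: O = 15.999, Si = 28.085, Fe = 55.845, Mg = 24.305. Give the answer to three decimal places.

MgO (M=40.304): mol = 0.77561; Mg = 0.77561, O = 0.77561.
FeO (M=71.844): mol = 0.44096; Fe = 0.44096, O = 0.44096.
SiO2 (M=60.083): mol = 0.61848; Si = 0.61848, O = 1.23696.
ΣO = 2.45353; factor = 4/ΣO = 1.63030.
Mg apfu = 0.77561 × 1.63030 = 1.264.

1.264 Mg apfu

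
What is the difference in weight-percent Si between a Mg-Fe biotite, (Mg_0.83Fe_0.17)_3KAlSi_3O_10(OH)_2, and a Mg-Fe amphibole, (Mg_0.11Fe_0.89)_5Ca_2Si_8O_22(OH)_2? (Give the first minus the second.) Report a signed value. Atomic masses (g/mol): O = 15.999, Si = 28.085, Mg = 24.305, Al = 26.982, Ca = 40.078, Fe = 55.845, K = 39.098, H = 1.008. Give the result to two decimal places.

-4.14 percentage points

Si in (Mg_0.83Fe_0.17)_3KAlSi_3O_10(OH)_2: molar mass 433.339 g/mol; 3×28.085 = 84.255 g → 19.44 wt%.
Si in (Mg_0.11Fe_0.89)_5Ca_2Si_8O_22(OH)_2: molar mass 952.706 g/mol; 8×28.085 = 224.680 g → 23.58 wt%.
Difference = 19.44 − 23.58 = -4.14 percentage points.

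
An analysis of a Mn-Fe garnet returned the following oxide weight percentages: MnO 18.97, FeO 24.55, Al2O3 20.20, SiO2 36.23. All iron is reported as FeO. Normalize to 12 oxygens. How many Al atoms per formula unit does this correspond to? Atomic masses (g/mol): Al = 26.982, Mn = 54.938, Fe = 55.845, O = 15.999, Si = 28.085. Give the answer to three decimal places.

MnO (M=70.937): mol = 0.26742; Mn = 0.26742, O = 0.26742.
FeO (M=71.844): mol = 0.34171; Fe = 0.34171, O = 0.34171.
Al2O3 (M=101.961): mol = 0.19811; Al = 0.39622, O = 0.59433.
SiO2 (M=60.083): mol = 0.60300; Si = 0.60300, O = 1.20600.
ΣO = 2.40946; factor = 12/ΣO = 4.98037.
Al apfu = 0.39622 × 4.98037 = 1.973.

1.973 Al apfu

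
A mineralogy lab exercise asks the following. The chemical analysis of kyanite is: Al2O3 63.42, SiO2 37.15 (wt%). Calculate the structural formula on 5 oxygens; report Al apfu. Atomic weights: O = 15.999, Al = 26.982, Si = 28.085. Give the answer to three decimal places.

2.005 Al apfu

Al2O3: 63.42/101.961 = 0.62200 mol → 1.24400 mol Al, 1.86600 mol O.
SiO2: 37.15/60.083 = 0.61831 mol → 0.61831 mol Si, 1.23662 mol O.
Total oxygen = 3.10262 mol. Normalization factor = 5/3.10262 = 1.61154.
Al per 5 O = 1.24400 × 1.61154 = 2.005.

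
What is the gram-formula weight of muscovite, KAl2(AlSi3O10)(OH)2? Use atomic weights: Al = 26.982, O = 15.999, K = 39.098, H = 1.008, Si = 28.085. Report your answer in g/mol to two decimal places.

398.30 g/mol

The formula mass is the sum 1·39.098 + 3·26.982 + 3·28.085 + 12·15.999 + 2·1.008.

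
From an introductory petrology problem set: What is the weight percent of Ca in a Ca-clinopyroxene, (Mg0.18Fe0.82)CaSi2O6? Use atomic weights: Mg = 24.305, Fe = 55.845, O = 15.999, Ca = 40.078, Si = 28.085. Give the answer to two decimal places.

M((Mg0.18Fe0.82)CaSi2O6) = 242.410 g/mol.
Ca contributes 1 × 40.078 = 40.078 g per mole.
40.078/242.410 = 0.1653 → 16.53%.

16.53 wt%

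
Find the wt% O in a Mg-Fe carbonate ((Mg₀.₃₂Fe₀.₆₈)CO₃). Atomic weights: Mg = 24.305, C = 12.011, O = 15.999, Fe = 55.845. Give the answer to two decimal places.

45.38 weight percent

Formula mass = 0.32*24.305 + 0.68*55.845 + 1*12.011 + 3*15.999 = 105.760 g/mol, of which 47.997 g is O.
So O makes up 47.997/105.760 = 0.4538 of the mass, i.e. 45.38%.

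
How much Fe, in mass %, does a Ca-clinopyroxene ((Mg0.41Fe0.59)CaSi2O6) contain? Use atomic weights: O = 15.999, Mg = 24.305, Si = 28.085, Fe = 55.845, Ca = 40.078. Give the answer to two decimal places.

Molar mass of (Mg0.41Fe0.59)CaSi2O6: 0.41×24.305 + 0.59×55.845 + 1×40.078 + 2×28.085 + 6×15.999 = 235.156 g/mol.
Mass of Fe per formula unit: 0.59 × 55.845 = 32.949 g.
Weight fraction Fe = 32.949 / 235.156 = 0.1401.

14.01 mass %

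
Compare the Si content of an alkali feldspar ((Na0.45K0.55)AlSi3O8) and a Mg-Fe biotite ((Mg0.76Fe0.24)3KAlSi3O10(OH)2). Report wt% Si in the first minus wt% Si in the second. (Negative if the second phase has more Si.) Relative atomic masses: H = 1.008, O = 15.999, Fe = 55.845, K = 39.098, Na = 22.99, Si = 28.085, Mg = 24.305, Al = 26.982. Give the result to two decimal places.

11.93 percentage points

First mineral: 84.255 g Si in 271.078 g formula = 31.08 wt% Si.
Second mineral: 84.255 g Si in 439.963 g formula = 19.15 wt% Si.
31.08% − 19.15% gives a difference of 11.93 percentage points.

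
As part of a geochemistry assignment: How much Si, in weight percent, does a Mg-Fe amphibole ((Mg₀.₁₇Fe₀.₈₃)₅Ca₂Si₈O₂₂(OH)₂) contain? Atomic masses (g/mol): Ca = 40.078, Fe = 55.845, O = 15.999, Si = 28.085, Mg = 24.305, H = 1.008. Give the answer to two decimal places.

23.82 weight percent

M((Mg₀.₁₇Fe₀.₈₃)₅Ca₂Si₈O₂₂(OH)₂) = 943.244 g/mol.
Si contributes 8 × 28.085 = 224.680 g per mole.
224.680/943.244 = 0.2382 → 23.82%.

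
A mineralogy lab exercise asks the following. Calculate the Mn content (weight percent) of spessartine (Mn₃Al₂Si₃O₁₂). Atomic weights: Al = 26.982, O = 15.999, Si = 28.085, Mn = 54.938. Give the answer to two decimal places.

33.29 weight percent

Formula mass = 3·54.938 + 2·26.982 + 3·28.085 + 12·15.999 = 495.021 g/mol, of which 164.814 g is Mn.
So Mn makes up 164.814/495.021 = 0.3329 of the mass, i.e. 33.29%.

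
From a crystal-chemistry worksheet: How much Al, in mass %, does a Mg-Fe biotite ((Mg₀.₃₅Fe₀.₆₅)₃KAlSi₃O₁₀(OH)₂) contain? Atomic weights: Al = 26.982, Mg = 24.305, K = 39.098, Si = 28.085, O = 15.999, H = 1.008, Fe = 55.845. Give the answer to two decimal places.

5.64 mass %

M((Mg₀.₃₅Fe₀.₆₅)₃KAlSi₃O₁₀(OH)₂) = 478.757 g/mol.
Al contributes 1 × 26.982 = 26.982 g per mole.
26.982/478.757 = 0.0564 → 5.64%.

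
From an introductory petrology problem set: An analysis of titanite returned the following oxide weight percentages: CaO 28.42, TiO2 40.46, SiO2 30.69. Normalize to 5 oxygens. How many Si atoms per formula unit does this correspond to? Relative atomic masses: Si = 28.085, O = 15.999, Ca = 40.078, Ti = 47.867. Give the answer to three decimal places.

1.005 Si apfu

28.42 wt% CaO ÷ 56.077 g/mol = 0.50680 mol, giving 0.50680 Ca and 0.50680 O.
40.46 wt% TiO2 ÷ 79.865 g/mol = 0.50660 mol, giving 0.50660 Ti and 1.01320 O.
30.69 wt% SiO2 ÷ 60.083 g/mol = 0.51079 mol, giving 0.51079 Si and 1.02158 O.
Oxygen sums to 2.54158; scaling by 5/2.54158 = 1.96728 puts the formula on 5 O.
Si: 0.51079 × 1.96728 = 1.005 atoms per formula unit.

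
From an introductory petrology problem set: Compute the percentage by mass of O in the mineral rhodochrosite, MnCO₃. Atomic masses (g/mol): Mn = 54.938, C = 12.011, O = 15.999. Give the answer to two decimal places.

Formula mass = 1·54.938 + 1·12.011 + 3·15.999 = 114.946 g/mol, of which 47.997 g is O.
So O makes up 47.997/114.946 = 0.4176 of the mass, i.e. 41.76%.

41.76 mass %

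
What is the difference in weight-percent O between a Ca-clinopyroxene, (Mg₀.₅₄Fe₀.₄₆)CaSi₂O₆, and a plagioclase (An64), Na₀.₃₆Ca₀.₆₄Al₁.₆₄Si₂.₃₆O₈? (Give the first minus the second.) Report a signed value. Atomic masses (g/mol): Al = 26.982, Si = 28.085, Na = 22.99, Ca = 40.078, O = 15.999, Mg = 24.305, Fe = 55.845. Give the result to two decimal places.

-5.43 percentage points

O in (Mg₀.₅₄Fe₀.₄₆)CaSi₂O₆: molar mass 231.055 g/mol; 6×15.999 = 95.994 g → 41.55 wt%.
O in Na₀.₃₆Ca₀.₆₄Al₁.₆₄Si₂.₃₆O₈: molar mass 272.449 g/mol; 8×15.999 = 127.992 g → 46.98 wt%.
Difference = 41.55 − 46.98 = -5.43 percentage points.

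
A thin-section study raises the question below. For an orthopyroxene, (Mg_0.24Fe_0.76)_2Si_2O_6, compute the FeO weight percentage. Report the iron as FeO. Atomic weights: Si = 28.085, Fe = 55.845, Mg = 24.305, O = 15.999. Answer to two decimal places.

M((Mg_0.24Fe_0.76)_2Si_2O_6) = 248.715 g/mol; M(FeO) = 71.844 g/mol.
Moles FeO per formula unit = 1.52 Fe ÷ 1 = 1.5200.
FeO fraction = (1.5200 × 71.844) / 248.715 = 109.203/248.715 = 0.4391.

43.91 wt%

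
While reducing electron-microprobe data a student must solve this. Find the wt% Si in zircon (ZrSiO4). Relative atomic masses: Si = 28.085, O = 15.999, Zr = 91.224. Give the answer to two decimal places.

15.32 weight percent

Formula mass = 1×91.224 + 1×28.085 + 4×15.999 = 183.305 g/mol, of which 28.085 g is Si.
So Si makes up 28.085/183.305 = 0.1532 of the mass, i.e. 15.32%.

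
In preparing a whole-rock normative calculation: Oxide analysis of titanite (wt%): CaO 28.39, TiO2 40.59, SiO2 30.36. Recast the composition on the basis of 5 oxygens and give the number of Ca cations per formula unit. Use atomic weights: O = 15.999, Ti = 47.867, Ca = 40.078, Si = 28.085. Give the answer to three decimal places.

CaO (M=56.077): mol = 0.50627; Ca = 0.50627, O = 0.50627.
TiO2 (M=79.865): mol = 0.50823; Ti = 0.50823, O = 1.01646.
SiO2 (M=60.083): mol = 0.50530; Si = 0.50530, O = 1.01060.
ΣO = 2.53333; factor = 5/ΣO = 1.97369.
Ca apfu = 0.50627 × 1.97369 = 0.999.

0.999 Ca apfu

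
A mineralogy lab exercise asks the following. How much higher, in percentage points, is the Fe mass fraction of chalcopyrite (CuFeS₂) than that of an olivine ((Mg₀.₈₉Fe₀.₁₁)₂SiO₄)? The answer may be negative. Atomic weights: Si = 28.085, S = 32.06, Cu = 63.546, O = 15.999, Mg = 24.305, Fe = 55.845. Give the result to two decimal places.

22.11 percentage points

M(CuFeS₂) = 183.511 g/mol, so wt% Fe = 55.845/183.511 × 100 = 30.43%.
M((Mg₀.₈₉Fe₀.₁₁)₂SiO₄) = 147.630 g/mol, so wt% Fe = 12.286/147.630 × 100 = 8.32%.
30.43 − 8.32 = 22.11 pp.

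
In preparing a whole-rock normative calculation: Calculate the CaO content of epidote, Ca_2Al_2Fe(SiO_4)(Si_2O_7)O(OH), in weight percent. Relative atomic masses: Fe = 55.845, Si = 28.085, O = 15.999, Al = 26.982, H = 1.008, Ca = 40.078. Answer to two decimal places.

23.21 wt%

Molar mass of Ca_2Al_2Fe(SiO_4)(Si_2O_7)O(OH) = 2×40.078 + 2×26.982 + 1×55.845 + 3×28.085 + 13×15.999 + 1×1.008 = 483.215 g/mol.
Each formula unit contains 2 Ca, equivalent to 2/1 = 2.0000 mol CaO.
M(CaO) = 1×40.078 + 1×15.999 = 56.077 g/mol.
Mass of CaO per formula unit = 2.0000 × 56.077 = 112.154 g.
CaO wt% = 112.154 / 483.215 × 100 = 23.21%.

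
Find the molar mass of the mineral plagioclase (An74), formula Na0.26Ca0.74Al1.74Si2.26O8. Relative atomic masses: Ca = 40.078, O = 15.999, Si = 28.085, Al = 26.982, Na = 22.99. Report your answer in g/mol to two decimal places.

274.05 g/mol

M = 0.26*22.99 + 0.74*40.078 + 1.74*26.982 + 2.26*28.085 + 8*15.999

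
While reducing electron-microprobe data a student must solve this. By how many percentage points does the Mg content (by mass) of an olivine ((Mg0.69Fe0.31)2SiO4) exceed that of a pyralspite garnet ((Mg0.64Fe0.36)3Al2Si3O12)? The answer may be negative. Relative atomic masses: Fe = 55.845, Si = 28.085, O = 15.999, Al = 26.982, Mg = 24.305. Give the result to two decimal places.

Mg in (Mg0.69Fe0.31)2SiO4: molar mass 160.246 g/mol; 1.38×24.305 = 33.541 g → 20.93 wt%.
Mg in (Mg0.64Fe0.36)3Al2Si3O12: molar mass 437.185 g/mol; 1.92×24.305 = 46.666 g → 10.67 wt%.
Difference = 20.93 − 10.67 = 10.26 percentage points.

10.26 percentage points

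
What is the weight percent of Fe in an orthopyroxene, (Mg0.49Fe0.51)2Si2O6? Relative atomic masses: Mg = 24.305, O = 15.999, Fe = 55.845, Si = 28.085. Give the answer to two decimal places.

24.45 mass %

Molar mass of (Mg0.49Fe0.51)2Si2O6: 0.98×24.305 + 1.02×55.845 + 2×28.085 + 6×15.999 = 232.945 g/mol.
Mass of Fe per formula unit: 1.02 × 55.845 = 56.962 g.
Weight fraction Fe = 56.962 / 232.945 = 0.2445.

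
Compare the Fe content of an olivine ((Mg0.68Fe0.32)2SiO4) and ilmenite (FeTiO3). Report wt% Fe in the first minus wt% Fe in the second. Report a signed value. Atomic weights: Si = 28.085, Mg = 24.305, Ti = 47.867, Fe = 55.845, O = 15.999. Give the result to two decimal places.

-14.59 percentage points

M((Mg0.68Fe0.32)2SiO4) = 160.877 g/mol, so wt% Fe = 35.741/160.877 × 100 = 22.22%.
M(FeTiO3) = 151.709 g/mol, so wt% Fe = 55.845/151.709 × 100 = 36.81%.
22.22 − 36.81 = -14.59 pp.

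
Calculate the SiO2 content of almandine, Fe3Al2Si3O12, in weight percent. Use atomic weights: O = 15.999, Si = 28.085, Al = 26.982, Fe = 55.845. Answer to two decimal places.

36.21 wt%

M(Fe3Al2Si3O12) = 497.742 g/mol; M(SiO2) = 60.083 g/mol.
Moles SiO2 per formula unit = 3 Si ÷ 1 = 3.0000.
SiO2 fraction = (3.0000 × 60.083) / 497.742 = 180.249/497.742 = 0.3621.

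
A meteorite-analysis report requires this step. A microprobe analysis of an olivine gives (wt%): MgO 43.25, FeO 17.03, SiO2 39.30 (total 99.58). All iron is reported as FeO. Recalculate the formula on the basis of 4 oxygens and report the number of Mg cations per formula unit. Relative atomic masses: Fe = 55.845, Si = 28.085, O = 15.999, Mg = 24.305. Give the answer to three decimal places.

MgO: 43.25/40.304 = 1.07309 mol → 1.07309 mol Mg, 1.07309 mol O.
FeO: 17.03/71.844 = 0.23704 mol → 0.23704 mol Fe, 0.23704 mol O.
SiO2: 39.30/60.083 = 0.65410 mol → 0.65410 mol Si, 1.30820 mol O.
Total oxygen = 2.61833 mol. Normalization factor = 4/2.61833 = 1.52769.
Mg per 4 O = 1.07309 × 1.52769 = 1.639.

1.639 Mg apfu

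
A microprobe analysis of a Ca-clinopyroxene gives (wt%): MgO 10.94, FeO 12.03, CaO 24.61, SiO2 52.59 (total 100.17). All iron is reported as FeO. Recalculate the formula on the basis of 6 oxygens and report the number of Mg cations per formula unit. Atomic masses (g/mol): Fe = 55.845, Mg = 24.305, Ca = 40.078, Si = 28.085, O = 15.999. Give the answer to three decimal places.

MgO: 10.94/40.304 = 0.27144 mol → 0.27144 mol Mg, 0.27144 mol O.
FeO: 12.03/71.844 = 0.16745 mol → 0.16745 mol Fe, 0.16745 mol O.
CaO: 24.61/56.077 = 0.43886 mol → 0.43886 mol Ca, 0.43886 mol O.
SiO2: 52.59/60.083 = 0.87529 mol → 0.87529 mol Si, 1.75058 mol O.
Total oxygen = 2.62833 mol. Normalization factor = 6/2.62833 = 2.28282.
Mg per 6 O = 0.27144 × 2.28282 = 0.620.

0.620 Mg apfu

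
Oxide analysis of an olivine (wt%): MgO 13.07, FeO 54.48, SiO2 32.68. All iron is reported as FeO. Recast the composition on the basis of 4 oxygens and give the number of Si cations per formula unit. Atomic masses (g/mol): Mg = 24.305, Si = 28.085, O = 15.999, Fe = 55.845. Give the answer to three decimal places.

13.07 wt% MgO ÷ 40.304 g/mol = 0.32429 mol, giving 0.32429 Mg and 0.32429 O.
54.48 wt% FeO ÷ 71.844 g/mol = 0.75831 mol, giving 0.75831 Fe and 0.75831 O.
32.68 wt% SiO2 ÷ 60.083 g/mol = 0.54391 mol, giving 0.54391 Si and 1.08782 O.
Oxygen sums to 2.17042; scaling by 4/2.17042 = 1.84296 puts the formula on 4 O.
Si: 0.54391 × 1.84296 = 1.002 atoms per formula unit.

1.002 Si apfu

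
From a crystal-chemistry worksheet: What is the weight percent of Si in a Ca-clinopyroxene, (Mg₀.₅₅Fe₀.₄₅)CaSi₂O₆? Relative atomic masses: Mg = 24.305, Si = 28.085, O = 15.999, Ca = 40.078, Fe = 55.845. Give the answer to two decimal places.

Molar mass of (Mg₀.₅₅Fe₀.₄₅)CaSi₂O₆: 0.55·24.305 + 0.45·55.845 + 1·40.078 + 2·28.085 + 6·15.999 = 230.740 g/mol.
Mass of Si per formula unit: 2 × 28.085 = 56.170 g.
Weight fraction Si = 56.170 / 230.740 = 0.2434.

24.34 wt%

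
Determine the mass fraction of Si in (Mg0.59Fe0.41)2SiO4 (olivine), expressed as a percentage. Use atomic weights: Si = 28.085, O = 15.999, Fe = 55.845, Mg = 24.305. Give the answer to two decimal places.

16.86 wt%

Formula mass = 1.18·24.305 + 0.82·55.845 + 1·28.085 + 4·15.999 = 166.554 g/mol, of which 28.085 g is Si.
So Si makes up 28.085/166.554 = 0.1686 of the mass, i.e. 16.86%.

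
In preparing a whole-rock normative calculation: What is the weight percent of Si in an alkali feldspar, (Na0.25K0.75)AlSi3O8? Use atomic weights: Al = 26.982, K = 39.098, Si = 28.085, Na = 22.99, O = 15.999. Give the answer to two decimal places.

Molar mass of (Na0.25K0.75)AlSi3O8: 0.25*22.99 + 0.75*39.098 + 1*26.982 + 3*28.085 + 8*15.999 = 274.300 g/mol.
Mass of Si per formula unit: 3 × 28.085 = 84.255 g.
Weight fraction Si = 84.255 / 274.300 = 0.3072.

30.72 weight percent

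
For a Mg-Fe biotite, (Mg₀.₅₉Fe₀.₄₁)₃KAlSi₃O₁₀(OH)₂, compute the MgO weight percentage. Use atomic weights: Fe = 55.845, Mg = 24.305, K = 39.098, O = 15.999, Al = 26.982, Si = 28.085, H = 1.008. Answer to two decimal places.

15.64 wt%

Formula mass = 456.048 g/mol.
1.77 Mg → 1.7700 mol MgO per formula unit; M(MgO) = 40.304, so MgO mass = 71.338 g.
71.338/456.048 × 100 = 15.64 wt%.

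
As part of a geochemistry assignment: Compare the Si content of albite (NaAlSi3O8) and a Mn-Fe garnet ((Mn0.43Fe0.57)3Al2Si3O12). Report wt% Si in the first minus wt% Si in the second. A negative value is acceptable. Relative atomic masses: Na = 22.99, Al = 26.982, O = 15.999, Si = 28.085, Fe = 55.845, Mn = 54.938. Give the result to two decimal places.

First mineral: 84.255 g Si in 262.219 g formula = 32.13 wt% Si.
Second mineral: 84.255 g Si in 496.572 g formula = 16.97 wt% Si.
32.13% − 16.97% gives a difference of 15.16 percentage points.

15.16 percentage points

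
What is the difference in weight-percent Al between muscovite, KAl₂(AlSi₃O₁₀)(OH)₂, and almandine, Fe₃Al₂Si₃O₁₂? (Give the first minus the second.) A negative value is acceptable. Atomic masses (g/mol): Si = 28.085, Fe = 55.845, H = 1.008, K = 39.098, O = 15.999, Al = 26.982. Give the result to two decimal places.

9.48 percentage points

M(KAl₂(AlSi₃O₁₀)(OH)₂) = 398.303 g/mol, so wt% Al = 80.946/398.303 × 100 = 20.32%.
M(Fe₃Al₂Si₃O₁₂) = 497.742 g/mol, so wt% Al = 53.964/497.742 × 100 = 10.84%.
20.32 − 10.84 = 9.48 pp.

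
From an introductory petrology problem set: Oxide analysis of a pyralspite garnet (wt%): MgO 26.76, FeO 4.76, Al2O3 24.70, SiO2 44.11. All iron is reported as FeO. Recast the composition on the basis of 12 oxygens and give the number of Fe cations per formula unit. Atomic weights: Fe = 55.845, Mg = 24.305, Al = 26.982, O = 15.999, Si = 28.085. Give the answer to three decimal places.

26.76 wt% MgO ÷ 40.304 g/mol = 0.66395 mol, giving 0.66395 Mg and 0.66395 O.
4.76 wt% FeO ÷ 71.844 g/mol = 0.06625 mol, giving 0.06625 Fe and 0.06625 O.
24.70 wt% Al2O3 ÷ 101.961 g/mol = 0.24225 mol, giving 0.48450 Al and 0.72675 O.
44.11 wt% SiO2 ÷ 60.083 g/mol = 0.73415 mol, giving 0.73415 Si and 1.46830 O.
Oxygen sums to 2.92525; scaling by 12/2.92525 = 4.10221 puts the formula on 12 O.
Fe: 0.06625 × 4.10221 = 0.272 atoms per formula unit.

0.272 Fe apfu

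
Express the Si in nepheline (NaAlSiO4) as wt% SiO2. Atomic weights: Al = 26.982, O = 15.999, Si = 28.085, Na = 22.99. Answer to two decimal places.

Formula mass = 142.053 g/mol.
1 Si → 1.0000 mol SiO2 per formula unit; M(SiO2) = 60.083, so SiO2 mass = 60.083 g.
60.083/142.053 × 100 = 42.30 wt%.

42.30 wt%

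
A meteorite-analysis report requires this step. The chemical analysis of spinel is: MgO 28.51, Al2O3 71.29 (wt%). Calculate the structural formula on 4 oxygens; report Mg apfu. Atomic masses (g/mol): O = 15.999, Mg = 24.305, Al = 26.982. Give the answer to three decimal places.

1.009 Mg apfu

MgO: 28.51/40.304 = 0.70737 mol → 0.70737 mol Mg, 0.70737 mol O.
Al2O3: 71.29/101.961 = 0.69919 mol → 1.39838 mol Al, 2.09757 mol O.
Total oxygen = 2.80494 mol. Normalization factor = 4/2.80494 = 1.42606.
Mg per 4 O = 0.70737 × 1.42606 = 1.009.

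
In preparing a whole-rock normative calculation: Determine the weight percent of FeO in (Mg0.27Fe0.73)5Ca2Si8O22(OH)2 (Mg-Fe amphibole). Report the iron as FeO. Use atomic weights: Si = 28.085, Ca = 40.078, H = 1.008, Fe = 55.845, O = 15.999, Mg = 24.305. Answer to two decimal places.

28.27 wt%

Molar mass of (Mg0.27Fe0.73)5Ca2Si8O22(OH)2 = 1.35·24.305 + 3.65·55.845 + 2·40.078 + 8·28.085 + 24·15.999 + 2·1.008 = 927.474 g/mol.
Each formula unit contains 3.65 Fe, equivalent to 3.65/1 = 3.6500 mol FeO.
M(FeO) = 1×55.845 + 1×15.999 = 71.844 g/mol.
Mass of FeO per formula unit = 3.6500 × 71.844 = 262.231 g.
FeO wt% = 262.231 / 927.474 × 100 = 28.27%.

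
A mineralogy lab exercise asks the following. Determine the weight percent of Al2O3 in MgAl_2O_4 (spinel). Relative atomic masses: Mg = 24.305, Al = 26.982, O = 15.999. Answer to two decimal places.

Molar mass of MgAl_2O_4 = 1·24.305 + 2·26.982 + 4·15.999 = 142.265 g/mol.
Each formula unit contains 2 Al, equivalent to 2/2 = 1.0000 mol Al2O3.
M(Al2O3) = 2×26.982 + 3×15.999 = 101.961 g/mol.
Mass of Al2O3 per formula unit = 1.0000 × 101.961 = 101.961 g.
Al2O3 wt% = 101.961 / 142.265 × 100 = 71.67%.

71.67 wt%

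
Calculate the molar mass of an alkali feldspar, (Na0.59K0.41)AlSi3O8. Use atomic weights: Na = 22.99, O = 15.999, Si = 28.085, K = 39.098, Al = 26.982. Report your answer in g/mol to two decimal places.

268.82 g/mol

Na: 0.59 × 22.99 = 13.5641
K: 0.41 × 39.098 = 16.0302
Al: 1 × 26.982 = 26.9820
Si: 3 × 28.085 = 84.2550
O: 8 × 15.999 = 127.9920
Summing the contributions gives the formula mass.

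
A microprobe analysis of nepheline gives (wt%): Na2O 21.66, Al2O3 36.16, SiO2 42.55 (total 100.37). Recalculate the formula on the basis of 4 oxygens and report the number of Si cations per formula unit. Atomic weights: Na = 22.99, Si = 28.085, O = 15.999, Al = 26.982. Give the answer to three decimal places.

1.001 Si apfu

Na2O (M=61.979): mol = 0.34947; Na = 0.69894, O = 0.34947.
Al2O3 (M=101.961): mol = 0.35465; Al = 0.70930, O = 1.06395.
SiO2 (M=60.083): mol = 0.70819; Si = 0.70819, O = 1.41638.
ΣO = 2.82980; factor = 4/ΣO = 1.41353.
Si apfu = 0.70819 × 1.41353 = 1.001.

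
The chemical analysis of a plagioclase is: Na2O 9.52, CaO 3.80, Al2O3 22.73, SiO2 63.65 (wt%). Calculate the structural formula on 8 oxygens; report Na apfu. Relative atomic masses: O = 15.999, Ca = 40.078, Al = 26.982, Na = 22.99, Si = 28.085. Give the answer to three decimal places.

Na2O: 9.52/61.979 = 0.15360 mol → 0.30720 mol Na, 0.15360 mol O.
CaO: 3.80/56.077 = 0.06776 mol → 0.06776 mol Ca, 0.06776 mol O.
Al2O3: 22.73/101.961 = 0.22293 mol → 0.44586 mol Al, 0.66879 mol O.
SiO2: 63.65/60.083 = 1.05937 mol → 1.05937 mol Si, 2.11874 mol O.
Total oxygen = 3.00889 mol. Normalization factor = 8/3.00889 = 2.65879.
Na per 8 O = 0.30720 × 2.65879 = 0.817.

0.817 Na apfu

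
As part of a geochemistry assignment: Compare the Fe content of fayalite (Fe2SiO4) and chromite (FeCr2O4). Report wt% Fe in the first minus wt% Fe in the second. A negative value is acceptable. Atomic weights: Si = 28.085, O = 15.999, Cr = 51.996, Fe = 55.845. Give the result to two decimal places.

Fe in Fe2SiO4: molar mass 203.771 g/mol; 2×55.845 = 111.690 g → 54.81 wt%.
Fe in FeCr2O4: molar mass 223.833 g/mol; 1×55.845 = 55.845 g → 24.95 wt%.
Difference = 54.81 − 24.95 = 29.86 percentage points.

29.86 percentage points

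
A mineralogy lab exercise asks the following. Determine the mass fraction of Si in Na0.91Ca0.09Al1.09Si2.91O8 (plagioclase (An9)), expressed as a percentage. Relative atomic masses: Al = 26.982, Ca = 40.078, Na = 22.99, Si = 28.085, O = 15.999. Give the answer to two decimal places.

M(Na0.91Ca0.09Al1.09Si2.91O8) = 263.658 g/mol.
Si contributes 2.91 × 28.085 = 81.727 g per mole.
81.727/263.658 = 0.3100 → 31.00%.

31.00 mass %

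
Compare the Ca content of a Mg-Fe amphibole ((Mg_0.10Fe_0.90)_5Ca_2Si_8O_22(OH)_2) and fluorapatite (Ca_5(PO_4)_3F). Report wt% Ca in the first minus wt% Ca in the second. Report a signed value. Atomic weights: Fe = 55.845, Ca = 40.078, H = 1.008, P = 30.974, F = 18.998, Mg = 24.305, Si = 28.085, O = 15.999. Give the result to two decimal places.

Ca in (Mg_0.10Fe_0.90)_5Ca_2Si_8O_22(OH)_2: molar mass 954.283 g/mol; 2×40.078 = 80.156 g → 8.40 wt%.
Ca in Ca_5(PO_4)_3F: molar mass 504.298 g/mol; 5×40.078 = 200.390 g → 39.74 wt%.
Difference = 8.40 − 39.74 = -31.34 percentage points.

-31.34 percentage points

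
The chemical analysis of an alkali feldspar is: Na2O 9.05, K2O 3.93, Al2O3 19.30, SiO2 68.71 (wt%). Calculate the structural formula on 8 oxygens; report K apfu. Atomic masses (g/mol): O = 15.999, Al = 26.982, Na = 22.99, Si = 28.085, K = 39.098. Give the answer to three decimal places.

Na2O: 9.05/61.979 = 0.14602 mol → 0.29204 mol Na, 0.14602 mol O.
K2O: 3.93/94.195 = 0.04172 mol → 0.08344 mol K, 0.04172 mol O.
Al2O3: 19.30/101.961 = 0.18929 mol → 0.37858 mol Al, 0.56787 mol O.
SiO2: 68.71/60.083 = 1.14358 mol → 1.14358 mol Si, 2.28716 mol O.
Total oxygen = 3.04277 mol. Normalization factor = 8/3.04277 = 2.62918.
K per 8 O = 0.08344 × 2.62918 = 0.219.

0.219 K apfu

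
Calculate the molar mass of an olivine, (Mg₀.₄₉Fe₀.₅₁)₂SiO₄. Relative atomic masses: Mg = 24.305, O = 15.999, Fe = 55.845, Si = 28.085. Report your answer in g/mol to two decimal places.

172.86 g/mol

M = 0.98·24.305 + 1.02·55.845 + 1·28.085 + 4·15.999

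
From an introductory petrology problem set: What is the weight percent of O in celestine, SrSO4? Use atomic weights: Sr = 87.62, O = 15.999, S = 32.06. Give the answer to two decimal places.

34.84 wt%

Molar mass of SrSO4: 1·87.62 + 1·32.06 + 4·15.999 = 183.676 g/mol.
Mass of O per formula unit: 4 × 15.999 = 63.996 g.
Weight fraction O = 63.996 / 183.676 = 0.3484.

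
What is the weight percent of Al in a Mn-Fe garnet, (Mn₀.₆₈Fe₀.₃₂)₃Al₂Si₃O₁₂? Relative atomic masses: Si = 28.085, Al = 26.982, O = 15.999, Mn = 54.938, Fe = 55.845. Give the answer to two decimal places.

10.88 wt%

Molar mass of (Mn₀.₆₈Fe₀.₃₂)₃Al₂Si₃O₁₂: 2.04*54.938 + 0.96*55.845 + 2*26.982 + 3*28.085 + 12*15.999 = 495.892 g/mol.
Mass of Al per formula unit: 2 × 26.982 = 53.964 g.
Weight fraction Al = 53.964 / 495.892 = 0.1088.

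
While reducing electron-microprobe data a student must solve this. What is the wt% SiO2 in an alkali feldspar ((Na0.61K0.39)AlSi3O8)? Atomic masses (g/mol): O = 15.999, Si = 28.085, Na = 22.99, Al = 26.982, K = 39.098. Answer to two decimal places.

Formula mass = 268.501 g/mol.
3 Si → 3.0000 mol SiO2 per formula unit; M(SiO2) = 60.083, so SiO2 mass = 180.249 g.
180.249/268.501 × 100 = 67.13 wt%.

67.13 wt%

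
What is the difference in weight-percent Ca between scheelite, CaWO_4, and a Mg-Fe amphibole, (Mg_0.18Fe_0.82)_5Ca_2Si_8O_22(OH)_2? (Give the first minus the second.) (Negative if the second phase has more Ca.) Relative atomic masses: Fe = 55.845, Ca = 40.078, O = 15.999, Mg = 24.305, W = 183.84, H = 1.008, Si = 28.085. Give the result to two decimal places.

M(CaWO_4) = 287.914 g/mol, so wt% Ca = 40.078/287.914 × 100 = 13.92%.
M((Mg_0.18Fe_0.82)_5Ca_2Si_8O_22(OH)_2) = 941.667 g/mol, so wt% Ca = 80.156/941.667 × 100 = 8.51%.
13.92 − 8.51 = 5.41 pp.

5.41 percentage points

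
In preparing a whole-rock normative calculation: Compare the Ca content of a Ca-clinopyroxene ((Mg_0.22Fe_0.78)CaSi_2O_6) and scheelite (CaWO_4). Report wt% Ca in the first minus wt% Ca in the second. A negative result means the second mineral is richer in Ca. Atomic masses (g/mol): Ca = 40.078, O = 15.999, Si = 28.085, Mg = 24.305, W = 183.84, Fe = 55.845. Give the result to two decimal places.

M((Mg_0.22Fe_0.78)CaSi_2O_6) = 241.148 g/mol, so wt% Ca = 40.078/241.148 × 100 = 16.62%.
M(CaWO_4) = 287.914 g/mol, so wt% Ca = 40.078/287.914 × 100 = 13.92%.
16.62 − 13.92 = 2.70 pp.

2.70 percentage points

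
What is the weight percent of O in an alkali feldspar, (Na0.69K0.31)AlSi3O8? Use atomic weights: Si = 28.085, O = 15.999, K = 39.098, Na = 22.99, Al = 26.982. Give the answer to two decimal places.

47.90 weight percent

Molar mass of (Na0.69K0.31)AlSi3O8: 0.69·22.99 + 0.31·39.098 + 1·26.982 + 3·28.085 + 8·15.999 = 267.212 g/mol.
Mass of O per formula unit: 8 × 15.999 = 127.992 g.
Weight fraction O = 127.992 / 267.212 = 0.4790.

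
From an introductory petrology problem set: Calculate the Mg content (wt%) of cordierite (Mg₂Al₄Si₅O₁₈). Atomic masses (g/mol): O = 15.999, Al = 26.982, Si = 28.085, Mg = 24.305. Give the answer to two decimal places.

8.31 wt%

Formula mass = 2×24.305 + 4×26.982 + 5×28.085 + 18×15.999 = 584.945 g/mol, of which 48.610 g is Mg.
So Mg makes up 48.610/584.945 = 0.0831 of the mass, i.e. 8.31%.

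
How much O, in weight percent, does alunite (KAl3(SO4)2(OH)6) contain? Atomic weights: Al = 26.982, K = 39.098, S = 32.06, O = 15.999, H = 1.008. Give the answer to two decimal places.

54.08 weight percent

Molar mass of KAl3(SO4)2(OH)6: 1*39.098 + 3*26.982 + 2*32.06 + 14*15.999 + 6*1.008 = 414.198 g/mol.
Mass of O per formula unit: 14 × 15.999 = 223.986 g.
Weight fraction O = 223.986 / 414.198 = 0.5408.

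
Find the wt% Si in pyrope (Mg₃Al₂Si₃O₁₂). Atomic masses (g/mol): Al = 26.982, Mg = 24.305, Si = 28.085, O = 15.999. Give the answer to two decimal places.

20.90 wt%

M(Mg₃Al₂Si₃O₁₂) = 403.122 g/mol.
Si contributes 3 × 28.085 = 84.255 g per mole.
84.255/403.122 = 0.2090 → 20.90%.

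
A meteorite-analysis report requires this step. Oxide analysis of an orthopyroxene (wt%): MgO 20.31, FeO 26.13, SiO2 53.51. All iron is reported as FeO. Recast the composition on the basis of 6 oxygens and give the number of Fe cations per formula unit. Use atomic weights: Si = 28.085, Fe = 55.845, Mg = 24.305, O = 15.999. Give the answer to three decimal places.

MgO (M=40.304): mol = 0.50392; Mg = 0.50392, O = 0.50392.
FeO (M=71.844): mol = 0.36370; Fe = 0.36370, O = 0.36370.
SiO2 (M=60.083): mol = 0.89060; Si = 0.89060, O = 1.78120.
ΣO = 2.64882; factor = 6/ΣO = 2.26516.
Fe apfu = 0.36370 × 2.26516 = 0.824.

0.824 Fe apfu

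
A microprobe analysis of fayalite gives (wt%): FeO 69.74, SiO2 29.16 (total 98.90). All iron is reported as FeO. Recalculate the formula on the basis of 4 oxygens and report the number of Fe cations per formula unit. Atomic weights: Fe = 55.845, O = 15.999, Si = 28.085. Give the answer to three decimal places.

2.000 Fe apfu

FeO: 69.74/71.844 = 0.97071 mol → 0.97071 mol Fe, 0.97071 mol O.
SiO2: 29.16/60.083 = 0.48533 mol → 0.48533 mol Si, 0.97066 mol O.
Total oxygen = 1.94137 mol. Normalization factor = 4/1.94137 = 2.06040.
Fe per 4 O = 0.97071 × 2.06040 = 2.000.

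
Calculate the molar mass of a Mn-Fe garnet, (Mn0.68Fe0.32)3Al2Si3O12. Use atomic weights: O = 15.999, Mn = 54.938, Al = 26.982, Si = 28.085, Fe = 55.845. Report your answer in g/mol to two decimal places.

495.89 g/mol

M = 2.04×54.938 + 0.96×55.845 + 2×26.982 + 3×28.085 + 12×15.999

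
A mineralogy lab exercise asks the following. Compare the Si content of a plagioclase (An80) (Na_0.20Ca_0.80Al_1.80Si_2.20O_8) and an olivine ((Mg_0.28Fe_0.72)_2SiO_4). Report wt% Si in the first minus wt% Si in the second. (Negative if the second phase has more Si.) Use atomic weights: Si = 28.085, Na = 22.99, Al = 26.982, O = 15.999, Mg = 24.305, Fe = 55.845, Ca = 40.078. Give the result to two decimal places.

7.38 percentage points

M(Na_0.20Ca_0.80Al_1.80Si_2.20O_8) = 275.007 g/mol, so wt% Si = 61.787/275.007 × 100 = 22.47%.
M((Mg_0.28Fe_0.72)_2SiO_4) = 186.109 g/mol, so wt% Si = 28.085/186.109 × 100 = 15.09%.
22.47 − 15.09 = 7.38 pp.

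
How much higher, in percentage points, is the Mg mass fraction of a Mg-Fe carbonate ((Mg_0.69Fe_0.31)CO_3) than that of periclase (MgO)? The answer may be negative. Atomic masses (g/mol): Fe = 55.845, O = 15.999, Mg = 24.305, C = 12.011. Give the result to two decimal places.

Mg in (Mg_0.69Fe_0.31)CO_3: molar mass 94.090 g/mol; 0.69×24.305 = 16.770 g → 17.82 wt%.
Mg in MgO: molar mass 40.304 g/mol; 1×24.305 = 24.305 g → 60.30 wt%.
Difference = 17.82 − 60.30 = -42.48 percentage points.

-42.48 percentage points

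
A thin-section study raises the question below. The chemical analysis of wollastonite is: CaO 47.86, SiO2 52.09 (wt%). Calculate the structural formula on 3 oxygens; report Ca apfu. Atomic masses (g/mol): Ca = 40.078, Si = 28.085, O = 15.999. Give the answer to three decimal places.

0.990 Ca apfu

47.86 wt% CaO ÷ 56.077 g/mol = 0.85347 mol, giving 0.85347 Ca and 0.85347 O.
52.09 wt% SiO2 ÷ 60.083 g/mol = 0.86697 mol, giving 0.86697 Si and 1.73394 O.
Oxygen sums to 2.58741; scaling by 3/2.58741 = 1.15946 puts the formula on 3 O.
Ca: 0.85347 × 1.15946 = 0.990 atoms per formula unit.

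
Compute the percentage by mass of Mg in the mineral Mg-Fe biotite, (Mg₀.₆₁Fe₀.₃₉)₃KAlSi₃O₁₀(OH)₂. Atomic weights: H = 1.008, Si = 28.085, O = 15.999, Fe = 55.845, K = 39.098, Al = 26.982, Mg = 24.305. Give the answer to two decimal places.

Formula mass = 1.83×24.305 + 1.17×55.845 + 1×39.098 + 1×26.982 + 3×28.085 + 12×15.999 + 2×1.008 = 454.156 g/mol, of which 44.478 g is Mg.
So Mg makes up 44.478/454.156 = 0.0979 of the mass, i.e. 9.79%.

9.79 mass %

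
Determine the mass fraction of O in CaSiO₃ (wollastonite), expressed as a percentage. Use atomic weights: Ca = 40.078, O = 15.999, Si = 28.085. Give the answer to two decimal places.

Formula mass = 1×40.078 + 1×28.085 + 3×15.999 = 116.160 g/mol, of which 47.997 g is O.
So O makes up 47.997/116.160 = 0.4132 of the mass, i.e. 41.32%.

41.32 weight percent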